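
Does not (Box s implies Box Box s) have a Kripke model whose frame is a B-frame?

1. not (Box s implies Box Box s), 0
2. Box s, 0
3. not Box Box s, 0
4. s, 0
5. not Box s, 1
6. s, 1
7. not s, 2
Accessibility: 0R0, 0R1, 1R0, 1R1, 1R2, 2R1, 2R2

Satisfiable (open branch found)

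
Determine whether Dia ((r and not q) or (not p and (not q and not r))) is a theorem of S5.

Invalid (countermodel exists)

Tableau for the negation not Dia ((r and not q) or (not p and (not q and not r))):
1. not Dia ((r and not q) or (not p and (not q and not r))), w0
2. not ((r and not q) or (not p and (not q and not r))), w0   [neg-Dia-rule on 1 via w0Rw0]
3. not (r and not q), w0   [neg-or-rule on 2]
4. not (not p and (not q and not r)), w0   [neg-or-rule on 2]
5. q, w0   [neg-and-rule on 3 (branches; this branch)]
6. not (not q and not r), w0   [neg-and-rule on 4 (branches; this branch)]
7. r, w0   [neg-and-rule on 6 (branches; this branch)]
Accessibility: w0Rw0
The negation has an open branch (countermodel exists).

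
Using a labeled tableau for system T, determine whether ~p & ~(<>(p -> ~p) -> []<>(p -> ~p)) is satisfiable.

1. ~p & ~(<>(p -> ~p) -> []<>(p -> ~p)), u
2. ~p, u
3. ~(<>(p -> ~p) -> []<>(p -> ~p)), u
4. <>(p -> ~p), u
5. ~[]<>(p -> ~p), u
6. p -> ~p, v
7. ~p, v
8. ~<>(p -> ~p), w
9. ~(p -> ~p), w
10. p, w
Accessibility: uRu, uRv, uRw, vRv, wRw

Satisfiable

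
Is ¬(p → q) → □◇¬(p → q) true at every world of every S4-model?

Tableau for the negation ¬(¬(p → q) → □◇¬(p → q)):
1. ¬(¬(p → q) → □◇¬(p → q)), u
2. ¬(p → q), u
3. ¬□◇¬(p → q), u
4. p, u
5. ¬q, u
6. ¬◇¬(p → q), v
7. p → q, v
8. q, v
Accessibility: uRu, uRv, vRv
The negation has an open branch (countermodel exists).

Not valid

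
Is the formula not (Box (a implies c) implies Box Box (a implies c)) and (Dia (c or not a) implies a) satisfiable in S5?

1. not (Box (a implies c) implies Box Box (a implies c)) and (Dia (c or not a) implies a), w0
2. not (Box (a implies c) implies Box Box (a implies c)), w0
3. Dia (c or not a) implies a, w0
4. Box (a implies c), w0
5. not Box Box (a implies c), w0
6. a implies c, w0
7. a, w0
8. c, w0
9. not Box (a implies c), w1
10. a implies c, w1
11. c, w1
12. not (a implies c), w2
13. a, w2
14. not c, w2
15. a implies c, w2
16. c, w2
Accessibility: w0Rw0, w0Rw1, w0Rw2, w1Rw0, w1Rw1, w1Rw2, w2Rw0, w2Rw1, w2Rw2
Branch closes: c and not c both at w2.
(One branch shown.) All branches close.

Unsatisfiable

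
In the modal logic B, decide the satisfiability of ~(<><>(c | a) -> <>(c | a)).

1. ~(<><>(c | a) -> <>(c | a)), w0
2. <><>(c | a), w0
3. ~<>(c | a), w0
4. ~(c | a), w0
5. ~c, w0
6. ~a, w0
7. <>(c | a), w1
8. ~(c | a), w1
9. ~c, w1
10. ~a, w1
11. c | a, w2
12. a, w2
Accessibility: w0Rw0, w0Rw1, w1Rw0, w1Rw1, w1Rw2, w2Rw1, w2Rw2

Satisfiable (open branch found)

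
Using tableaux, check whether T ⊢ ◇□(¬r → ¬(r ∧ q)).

Tableau for the negation ¬◇□(¬r → ¬(r ∧ q)):
1. ¬◇□(¬r → ¬(r ∧ q)), 0
2. ¬□(¬r → ¬(r ∧ q)), 0
3. ¬(¬r → ¬(r ∧ q)), 1
4. ¬r, 1
5. r ∧ q, 1
6. r, 1
7. q, 1
Accessibility: 0R0, 0R1, 1R1
Branch closes: r and ¬r both at 1.
Every branch of the negation's tableau closes; the branch above is one of them.

Valid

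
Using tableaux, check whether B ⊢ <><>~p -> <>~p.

Not valid

Tableau for the negation ~(<><>~p -> <>~p):
1. ~(<><>~p -> <>~p), u
2. <><>~p, u
3. ~<>~p, u
4. p, u
5. <>~p, v
6. p, v
7. ~p, w
Accessibility: uRu, uRv, vRu, vRv, vRw, wRv, wRw
The negation has an open branch (countermodel exists).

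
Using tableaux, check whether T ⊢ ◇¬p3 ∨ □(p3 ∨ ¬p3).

Yes, valid

Tableau for the negation ¬(◇¬p3 ∨ □(p3 ∨ ¬p3)):
1. ¬(◇¬p3 ∨ □(p3 ∨ ¬p3)), u
2. ¬◇¬p3, u
3. ¬□(p3 ∨ ¬p3), u
4. p3, u
5. ¬(p3 ∨ ¬p3), v
6. ¬p3, v
7. p3, v
Accessibility: uRu, uRv, vRv
Branch closes: p3 and ¬p3 both at v.
All branches of the negation close; one closing branch shown above.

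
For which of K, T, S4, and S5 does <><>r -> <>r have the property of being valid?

T-tableau for the negation ~(<><>r -> <>r):
1. ~(<><>r -> <>r), 0
2. <><>r, 0
3. ~<>r, 0
4. ~r, 0
5. <>r, 1
6. ~r, 1
7. r, 2
Accessibility: 0R0, 0R1, 1R1, 1R2, 2R2
Complete open branch: countermodel on a T-frame, so not valid in T, nor in K (the same frame is also a K-frame).
S4-tableau for the negation ~(<><>r -> <>r):
1. ~(<><>r -> <>r), 0
2. <><>r, 0
3. ~<>r, 0
4. ~r, 0
5. <>r, 1
6. ~r, 1
7. r, 2
8. ~r, 2
Accessibility: 0R0, 0R1, 0R2, 1R1, 1R2, 2R2
Branch closes: r and ~r both at 2.
Every branch closes (one shown): valid in S4, hence also in S5 (every theorem of S4 is a theorem of S5).

S4, S5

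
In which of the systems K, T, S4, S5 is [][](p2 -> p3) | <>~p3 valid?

S4, S5

S4-tableau for the negation ~([][](p2 -> p3) | <>~p3):
1. ~([][](p2 -> p3) | <>~p3), w0
2. ~[][](p2 -> p3), w0
3. ~<>~p3, w0
4. p3, w0
5. ~[](p2 -> p3), w1
6. p3, w1
7. ~(p2 -> p3), w2
8. p2, w2
9. ~p3, w2
10. p3, w2
Accessibility: w0Rw0, w0Rw1, w0Rw2, w1Rw1, w1Rw2, w2Rw2
Branch closes: p3 and ~p3 both at w2.
Every branch closes (one shown): valid in S4, hence also in S5 (every theorem of S4 is a theorem of S5).
T-tableau for the negation ~([][](p2 -> p3) | <>~p3):
1. ~([][](p2 -> p3) | <>~p3), w0
2. ~[][](p2 -> p3), w0
3. ~<>~p3, w0
4. p3, w0
5. ~[](p2 -> p3), w1
6. p3, w1
7. ~(p2 -> p3), w2
8. p2, w2
9. ~p3, w2
Accessibility: w0Rw0, w0Rw1, w1Rw1, w1Rw2, w2Rw2
Complete open branch: countermodel on a T-frame, so not valid in T, nor in K (the same frame is also a K-frame).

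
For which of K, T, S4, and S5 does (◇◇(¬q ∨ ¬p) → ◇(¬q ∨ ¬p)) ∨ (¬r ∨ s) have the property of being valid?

T-tableau for the negation ¬((◇◇(¬q ∨ ¬p) → ◇(¬q ∨ ¬p)) ∨ (¬r ∨ s)):
1. ¬((◇◇(¬q ∨ ¬p) → ◇(¬q ∨ ¬p)) ∨ (¬r ∨ s)), w0
2. ¬(◇◇(¬q ∨ ¬p) → ◇(¬q ∨ ¬p)), w0
3. ¬(¬r ∨ s), w0
4. ◇◇(¬q ∨ ¬p), w0
5. ¬◇(¬q ∨ ¬p), w0
6. r, w0
7. ¬s, w0
8. ¬(¬q ∨ ¬p), w0
9. q, w0
10. p, w0
11. ◇(¬q ∨ ¬p), w1
12. ¬(¬q ∨ ¬p), w1
13. q, w1
14. p, w1
15. ¬q ∨ ¬p, w2
16. ¬p, w2
Accessibility: w0Rw0, w0Rw1, w1Rw1, w1Rw2, w2Rw2
Complete open branch: countermodel on a T-frame, so not valid in T, nor in K (the same frame is also a K-frame).
S4-tableau for the negation ¬((◇◇(¬q ∨ ¬p) → ◇(¬q ∨ ¬p)) ∨ (¬r ∨ s)):
1. ¬((◇◇(¬q ∨ ¬p) → ◇(¬q ∨ ¬p)) ∨ (¬r ∨ s)), w0
2. ¬(◇◇(¬q ∨ ¬p) → ◇(¬q ∨ ¬p)), w0
3. ¬(¬r ∨ s), w0
4. ◇◇(¬q ∨ ¬p), w0
5. ¬◇(¬q ∨ ¬p), w0
6. r, w0
7. ¬s, w0
8. ¬(¬q ∨ ¬p), w0
9. q, w0
10. p, w0
11. ◇(¬q ∨ ¬p), w1
12. ¬(¬q ∨ ¬p), w1
13. q, w1
14. p, w1
15. ¬q ∨ ¬p, w2
16. ¬(¬q ∨ ¬p), w2
17. q, w2
18. p, w2
19. ¬p, w2
Accessibility: w0Rw0, w0Rw1, w0Rw2, w1Rw1, w1Rw2, w2Rw2
Branch closes: p and ¬p both at w2.
Every branch closes (one shown): valid in S4, hence also in S5 (every theorem of S4 is a theorem of S5).

S4, S5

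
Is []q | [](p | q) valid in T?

Not valid

Tableau for the negation ~([]q | [](p | q)):
1. ~([]q | [](p | q)), u
2. ~[]q, u
3. ~[](p | q), u
4. ~q, v
5. ~(p | q), w
6. ~p, w
7. ~q, w
Accessibility: uRu, uRv, uRw, vRv, wRw
The negation has an open branch (countermodel exists).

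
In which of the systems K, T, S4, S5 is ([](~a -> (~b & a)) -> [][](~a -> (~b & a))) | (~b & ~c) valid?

T-tableau for the negation ~(([](~a -> (~b & a)) -> [][](~a -> (~b & a))) | (~b & ~c)):
1. ~(([](~a -> (~b & a)) -> [][](~a -> (~b & a))) | (~b & ~c)), w0
2. ~([](~a -> (~b & a)) -> [][](~a -> (~b & a))), w0   [~|-rule on 1]
3. ~(~b & ~c), w0   [~|-rule on 1]
4. [](~a -> (~b & a)), w0   [~->-rule on 2]
5. ~[][](~a -> (~b & a)), w0   [~->-rule on 2]
6. ~a -> (~b & a), w0   [[]-rule on 4 via w0Rw0]
7. c, w0   [~&-rule on 3 (branches; this branch)]
8. ~b & a, w0   [->-rule on 6 (branches; this branch)]
9. ~b, w0   [&-rule on 8]
10. a, w0   [&-rule on 8]
11. ~[](~a -> (~b & a)), w1   [~[]-rule on 5: fresh world w1, w0Rw1]
12. ~a -> (~b & a), w1   [[]-rule on 4 via w0Rw1]
13. ~b & a, w1   [->-rule on 12 (branches; this branch)]
14. ~b, w1   [&-rule on 13]
15. a, w1   [&-rule on 13]
16. ~(~a -> (~b & a)), w2   [~[]-rule on 11: fresh world w2, w1Rw2]
17. ~a, w2   [~->-rule on 16]
18. ~(~b & a), w2   [~->-rule on 16]
Accessibility: w0Rw0, w0Rw1, w1Rw1, w1Rw2, w2Rw2
Complete open branch: countermodel on a T-frame, so not valid in T, nor in K (the same frame is also a K-frame).
S4-tableau for the negation ~(([](~a -> (~b & a)) -> [][](~a -> (~b & a))) | (~b & ~c)):
1. ~(([](~a -> (~b & a)) -> [][](~a -> (~b & a))) | (~b & ~c)), w0
2. ~([](~a -> (~b & a)) -> [][](~a -> (~b & a))), w0   [~|-rule on 1]
3. ~(~b & ~c), w0   [~|-rule on 1]
4. [](~a -> (~b & a)), w0   [~->-rule on 2]
5. ~[][](~a -> (~b & a)), w0   [~->-rule on 2]
6. ~a -> (~b & a), w0   [[]-rule on 4 via w0Rw0]
7. c, w0   [~&-rule on 3 (branches; this branch)]
8. ~b & a, w0   [->-rule on 6 (branches; this branch)]
9. ~b, w0   [&-rule on 8]
10. a, w0   [&-rule on 8]
11. ~[](~a -> (~b & a)), w1   [~[]-rule on 5: fresh world w1, w0Rw1]
12. ~a -> (~b & a), w1   [[]-rule on 4 via w0Rw1]
13. ~b & a, w1   [->-rule on 12 (branches; this branch)]
14. ~b, w1   [&-rule on 13]
15. a, w1   [&-rule on 13]
16. ~(~a -> (~b & a)), w2   [~[]-rule on 11: fresh world w2, w1Rw2]
17. ~a, w2   [~->-rule on 16]
18. ~(~b & a), w2   [~->-rule on 16]
19. ~a -> (~b & a), w2   [[]-rule on 4 via w0Rw2]
20. ~b & a, w2   [->-rule on 19 (branches; this branch)]
21. ~b, w2   [&-rule on 20]
22. a, w2   [&-rule on 20]
Accessibility: w0Rw0, w0Rw1, w0Rw2, w1Rw1, w1Rw2, w2Rw2
Branch closes: a and ~a both at w2.
Every branch closes (one shown): valid in S4, hence also in S5 (every theorem of S4 is a theorem of S5).

S4, S5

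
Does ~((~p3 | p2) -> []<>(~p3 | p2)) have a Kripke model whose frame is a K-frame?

Satisfiable (open branch found)

1. ~((~p3 | p2) -> []<>(~p3 | p2)), w0
2. ~p3 | p2, w0
3. ~[]<>(~p3 | p2), w0
4. p2, w0
5. ~<>(~p3 | p2), w1
Accessibility: w0Rw1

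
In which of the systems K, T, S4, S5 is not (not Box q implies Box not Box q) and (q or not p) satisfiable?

K, T, S4

S5-tableau for the formula:
1. not (not Box q implies Box not Box q) and (q or not p), u
2. not (not Box q implies Box not Box q), u
3. q or not p, u
4. not Box q, u
5. not Box not Box q, u
6. not p, u
7. not q, v
8. Box q, w
9. q, u
10. q, v
Accessibility: uRu, uRv, uRw, vRu, vRv, vRw, wRu, wRv, wRw
Branch closes: q and not q both at v.
Every branch closes (one shown): unsatisfiable in S5.
S4-tableau for the formula:
1. not (not Box q implies Box not Box q) and (q or not p), u
2. not (not Box q implies Box not Box q), u
3. q or not p, u
4. not Box q, u
5. not Box not Box q, u
6. not p, u
7. not q, v
8. Box q, w
9. q, w
Accessibility: uRu, uRv, uRw, vRv, wRw
Complete open branch: satisfiable in S4, hence also in K, T (this S4-model is also a K-model and a T-model).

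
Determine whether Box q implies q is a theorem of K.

Tableau for the negation not (Box q implies q):
1. not (Box q implies q), w0
2. Box q, w0   [neg-implies-rule on 1]
3. not q, w0   [neg-implies-rule on 1]
The negation has an open branch (countermodel exists).

Invalid (countermodel exists)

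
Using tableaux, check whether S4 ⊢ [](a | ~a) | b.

Tableau for the negation ~([](a | ~a) | b):
1. ~([](a | ~a) | b), 0
2. ~[](a | ~a), 0   [~|-rule on 1]
3. ~b, 0   [~|-rule on 1]
4. ~(a | ~a), 1   [~[]-rule on 2: fresh world 1, 0R1]
5. ~a, 1   [~|-rule on 4]
6. a, 1   [~|-rule on 4]
Accessibility: 0R0, 0R1, 1R1
Branch closes: a and ~a both at 1.
Every branch of the negation's tableau closes; the branch above is one of them.

Valid in S4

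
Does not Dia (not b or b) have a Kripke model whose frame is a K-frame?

1. not Dia (not b or b), u

Satisfiable (open branch found)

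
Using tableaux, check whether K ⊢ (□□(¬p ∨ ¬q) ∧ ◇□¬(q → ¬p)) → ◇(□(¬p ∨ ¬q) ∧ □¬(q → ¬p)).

Tableau for the negation ¬((□□(¬p ∨ ¬q) ∧ ◇□¬(q → ¬p)) → ◇(□(¬p ∨ ¬q) ∧ □¬(q → ¬p))):
1. ¬((□□(¬p ∨ ¬q) ∧ ◇□¬(q → ¬p)) → ◇(□(¬p ∨ ¬q) ∧ □¬(q → ¬p))), u
2. □□(¬p ∨ ¬q) ∧ ◇□¬(q → ¬p), u   [¬→-rule on 1]
3. ¬◇(□(¬p ∨ ¬q) ∧ □¬(q → ¬p)), u   [¬→-rule on 1]
4. □□(¬p ∨ ¬q), u   [∧-rule on 2]
5. ◇□¬(q → ¬p), u   [∧-rule on 2]
6. □¬(q → ¬p), v   [◇-rule on 5: fresh world v, uRv]
7. ¬(□(¬p ∨ ¬q) ∧ □¬(q → ¬p)), v   [¬◇-rule on 3 via uRv]
8. □(¬p ∨ ¬q), v   [□-rule on 4 via uRv]
9. ¬□(¬p ∨ ¬q), v   [¬∧-rule on 7 (branches; this branch)]
10. ¬(¬p ∨ ¬q), w   [¬□-rule on 9: fresh world w, vRw]
11. p, w   [¬∨-rule on 10]
12. q, w   [¬∨-rule on 10]
13. ¬(q → ¬p), w   [□-rule on 6 via vRw]
14. ¬p ∨ ¬q, w   [□-rule on 8 via vRw]
15. ¬q, w   [∨-rule on 14 (branches; this branch)]
Accessibility: uRv, vRw
Branch closes: q and ¬q both at w.
All branches of the negation close; one closing branch shown above.

Valid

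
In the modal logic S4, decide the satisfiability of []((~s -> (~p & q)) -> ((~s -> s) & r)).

Satisfiable

1. []((~s -> (~p & q)) -> ((~s -> s) & r)), w0
2. (~s -> (~p & q)) -> ((~s -> s) & r), w0
3. (~s -> s) & r, w0
4. ~s -> s, w0
5. r, w0
6. s, w0
Accessibility: w0Rw0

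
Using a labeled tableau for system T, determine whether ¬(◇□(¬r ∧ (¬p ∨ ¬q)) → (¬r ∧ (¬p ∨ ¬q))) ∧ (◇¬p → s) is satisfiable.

1. ¬(◇□(¬r ∧ (¬p ∨ ¬q)) → (¬r ∧ (¬p ∨ ¬q))) ∧ (◇¬p → s), w0
2. ¬(◇□(¬r ∧ (¬p ∨ ¬q)) → (¬r ∧ (¬p ∨ ¬q))), w0
3. ◇¬p → s, w0
4. ◇□(¬r ∧ (¬p ∨ ¬q)), w0
5. ¬(¬r ∧ (¬p ∨ ¬q)), w0
6. s, w0
7. ¬(¬p ∨ ¬q), w0
8. p, w0
9. q, w0
10. □(¬r ∧ (¬p ∨ ¬q)), w1
11. ¬r ∧ (¬p ∨ ¬q), w1
12. ¬r, w1
13. ¬p ∨ ¬q, w1
14. ¬q, w1
Accessibility: w0Rw0, w0Rw1, w1Rw1

Satisfiable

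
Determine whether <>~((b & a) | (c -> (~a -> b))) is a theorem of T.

No, not valid

Tableau for the negation ~<>~((b & a) | (c -> (~a -> b))):
1. ~<>~((b & a) | (c -> (~a -> b))), 0
2. (b & a) | (c -> (~a -> b)), 0   [~<>-rule on 1 via 0R0]
3. c -> (~a -> b), 0   [|-rule on 2 (branches; this branch)]
4. ~a -> b, 0   [->-rule on 3 (branches; this branch)]
5. b, 0   [->-rule on 4 (branches; this branch)]
Accessibility: 0R0
The negation has an open branch (countermodel exists).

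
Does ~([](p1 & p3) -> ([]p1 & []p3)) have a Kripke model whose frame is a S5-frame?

Unsatisfiable

1. ~([](p1 & p3) -> ([]p1 & []p3)), 0
2. [](p1 & p3), 0
3. ~([]p1 & []p3), 0
4. p1 & p3, 0
5. p1, 0
6. p3, 0
7. ~[]p3, 0
8. ~p3, 1
9. p1 & p3, 1
10. p1, 1
11. p3, 1
Accessibility: 0R0, 0R1, 1R0, 1R1
Branch closes: p3 and ~p3 both at 1.
Every branch closes; the branch above is one of them.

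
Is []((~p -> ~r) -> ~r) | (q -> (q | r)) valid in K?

Valid

Tableau for the negation ~([]((~p -> ~r) -> ~r) | (q -> (q | r))):
1. ~([]((~p -> ~r) -> ~r) | (q -> (q | r))), w0
2. ~[]((~p -> ~r) -> ~r), w0
3. ~(q -> (q | r)), w0
4. q, w0
5. ~(q | r), w0
6. ~q, w0
7. ~r, w0
Branch closes: q and ~q both at w0.
Every branch of the negation's tableau closes; the branch above is one of them.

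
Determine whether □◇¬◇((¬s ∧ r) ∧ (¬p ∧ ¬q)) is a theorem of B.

Tableau for the negation ¬□◇¬◇((¬s ∧ r) ∧ (¬p ∧ ¬q)):
1. ¬□◇¬◇((¬s ∧ r) ∧ (¬p ∧ ¬q)), 0
2. ¬◇¬◇((¬s ∧ r) ∧ (¬p ∧ ¬q)), 1
3. ◇((¬s ∧ r) ∧ (¬p ∧ ¬q)), 0
4. ◇((¬s ∧ r) ∧ (¬p ∧ ¬q)), 1
5. (¬s ∧ r) ∧ (¬p ∧ ¬q), 2
6. ¬s ∧ r, 2
7. ¬p ∧ ¬q, 2
8. ¬s, 2
9. r, 2
10. ¬p, 2
11. ¬q, 2
12. (¬s ∧ r) ∧ (¬p ∧ ¬q), 3
13. ¬s ∧ r, 3
14. ¬p ∧ ¬q, 3
15. ¬s, 3
16. r, 3
17. ¬p, 3
18. ¬q, 3
19. ◇((¬s ∧ r) ∧ (¬p ∧ ¬q)), 3
20. (¬s ∧ r) ∧ (¬p ∧ ¬q), 4
21. ¬s ∧ r, 4
22. ¬p ∧ ¬q, 4
23. ¬s, 4
24. r, 4
25. ¬p, 4
26. ¬q, 4
Accessibility: 0R0, 0R1, 0R2, 1R0, 1R1, 1R3, 2R0, 2R2, 3R1, 3R3, 3R4, 4R3, 4R4
The negation has an open branch (countermodel exists).

No, not valid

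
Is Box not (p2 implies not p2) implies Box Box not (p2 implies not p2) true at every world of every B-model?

Tableau for the negation not (Box not (p2 implies not p2) implies Box Box not (p2 implies not p2)):
1. not (Box not (p2 implies not p2) implies Box Box not (p2 implies not p2)), w0
2. Box not (p2 implies not p2), w0
3. not Box Box not (p2 implies not p2), w0
4. not (p2 implies not p2), w0
5. p2, w0
6. not Box not (p2 implies not p2), w1
7. not (p2 implies not p2), w1
8. p2, w1
9. p2 implies not p2, w2
10. not p2, w2
Accessibility: w0Rw0, w0Rw1, w1Rw0, w1Rw1, w1Rw2, w2Rw1, w2Rw2
The negation has an open branch (countermodel exists).

Not valid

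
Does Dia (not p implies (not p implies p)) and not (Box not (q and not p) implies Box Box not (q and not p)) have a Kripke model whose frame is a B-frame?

Yes, satisfiable

1. Dia (not p implies (not p implies p)) and not (Box not (q and not p) implies Box Box not (q and not p)), w0
2. Dia (not p implies (not p implies p)), w0
3. not (Box not (q and not p) implies Box Box not (q and not p)), w0
4. Box not (q and not p), w0
5. not Box Box not (q and not p), w0
6. not (q and not p), w0
7. p, w0
8. not p implies (not p implies p), w1
9. not (q and not p), w1
10. not p implies p, w1
11. p, w1
12. not Box not (q and not p), w2
13. not (q and not p), w2
14. p, w2
15. q and not p, w3
16. q, w3
17. not p, w3
Accessibility: w0Rw0, w0Rw1, w0Rw2, w1Rw0, w1Rw1, w2Rw0, w2Rw2, w2Rw3, w3Rw2, w3Rw3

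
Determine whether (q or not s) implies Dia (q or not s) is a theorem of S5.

Valid

Tableau for the negation not ((q or not s) implies Dia (q or not s)):
1. not ((q or not s) implies Dia (q or not s)), w0
2. q or not s, w0   [neg-implies-rule on 1]
3. not Dia (q or not s), w0   [neg-implies-rule on 1]
4. not (q or not s), w0   [neg-Dia-rule on 3 via w0Rw0]
5. not q, w0   [neg-or-rule on 4]
6. s, w0   [neg-or-rule on 4]
7. not s, w0   [or-rule on 2 (branches; this branch)]
Accessibility: w0Rw0
Branch closes: s and not s both at w0.
All branches of the negation close; one closing branch shown above.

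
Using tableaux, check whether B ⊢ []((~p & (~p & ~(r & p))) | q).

Tableau for the negation ~[]((~p & (~p & ~(r & p))) | q):
1. ~[]((~p & (~p & ~(r & p))) | q), w0
2. ~((~p & (~p & ~(r & p))) | q), w1   [~[]-rule on 1: fresh world w1, w0Rw1]
3. ~(~p & (~p & ~(r & p))), w1   [~|-rule on 2]
4. ~q, w1   [~|-rule on 2]
5. ~(~p & ~(r & p)), w1   [~&-rule on 3 (branches; this branch)]
6. r & p, w1   [~&-rule on 5 (branches; this branch)]
7. r, w1   [&-rule on 6]
8. p, w1   [&-rule on 6]
Accessibility: w0Rw0, w0Rw1, w1Rw0, w1Rw1
The negation has an open branch (countermodel exists).

Not valid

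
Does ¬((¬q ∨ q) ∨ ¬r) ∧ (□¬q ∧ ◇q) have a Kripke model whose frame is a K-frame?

Unsatisfiable

1. ¬((¬q ∨ q) ∨ ¬r) ∧ (□¬q ∧ ◇q), w0
2. ¬((¬q ∨ q) ∨ ¬r), w0   [∧-rule on 1]
3. □¬q ∧ ◇q, w0   [∧-rule on 1]
4. ¬(¬q ∨ q), w0   [¬∨-rule on 2]
5. r, w0   [¬∨-rule on 2]
6. □¬q, w0   [∧-rule on 3]
7. ◇q, w0   [∧-rule on 3]
8. q, w0   [¬∨-rule on 4]
9. ¬q, w0   [¬∨-rule on 4]
Branch closes: q and ¬q both at w0.
All branches of the tableau close; one closing branch shown above.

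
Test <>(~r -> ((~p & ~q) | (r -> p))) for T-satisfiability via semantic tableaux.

1. <>(~r -> ((~p & ~q) | (r -> p))), u
2. ~r -> ((~p & ~q) | (r -> p)), v
3. (~p & ~q) | (r -> p), v
4. r -> p, v
5. p, v
Accessibility: uRu, uRv, vRv

Yes, satisfiable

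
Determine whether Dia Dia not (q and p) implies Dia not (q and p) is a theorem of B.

No, not valid

Tableau for the negation not (Dia Dia not (q and p) implies Dia not (q and p)):
1. not (Dia Dia not (q and p) implies Dia not (q and p)), 0
2. Dia Dia not (q and p), 0
3. not Dia not (q and p), 0
4. q and p, 0
5. q, 0
6. p, 0
7. Dia not (q and p), 1
8. q and p, 1
9. q, 1
10. p, 1
11. not (q and p), 2
12. not p, 2
Accessibility: 0R0, 0R1, 1R0, 1R1, 1R2, 2R1, 2R2
The negation has an open branch (countermodel exists).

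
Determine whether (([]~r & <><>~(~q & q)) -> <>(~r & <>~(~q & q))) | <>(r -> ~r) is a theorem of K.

Yes, valid

Tableau for the negation ~((([]~r & <><>~(~q & q)) -> <>(~r & <>~(~q & q))) | <>(r -> ~r)):
1. ~((([]~r & <><>~(~q & q)) -> <>(~r & <>~(~q & q))) | <>(r -> ~r)), u
2. ~(([]~r & <><>~(~q & q)) -> <>(~r & <>~(~q & q))), u
3. ~<>(r -> ~r), u
4. []~r & <><>~(~q & q), u
5. ~<>(~r & <>~(~q & q)), u
6. []~r, u
7. <><>~(~q & q), u
8. <>~(~q & q), v
9. ~(r -> ~r), v
10. r, v
11. ~(~r & <>~(~q & q)), v
12. ~r, v
Accessibility: uRv
Branch closes: r and ~r both at v.
Every branch of the negation's tableau closes; the branch above is one of them.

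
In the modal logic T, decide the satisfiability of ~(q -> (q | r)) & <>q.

Unsatisfiable

1. ~(q -> (q | r)) & <>q, w0
2. ~(q -> (q | r)), w0
3. <>q, w0
4. q, w0
5. ~(q | r), w0
6. ~q, w0
7. ~r, w0
Accessibility: w0Rw0
Branch closes: q and ~q both at w0.
(One branch shown.) All branches close.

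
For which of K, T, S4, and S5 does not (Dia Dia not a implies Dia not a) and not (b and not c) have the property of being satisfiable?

K, T

T-tableau for the formula:
1. not (Dia Dia not a implies Dia not a) and not (b and not c), 0
2. not (Dia Dia not a implies Dia not a), 0
3. not (b and not c), 0
4. Dia Dia not a, 0
5. not Dia not a, 0
6. a, 0
7. c, 0
8. Dia not a, 1
9. a, 1
10. not a, 2
Accessibility: 0R0, 0R1, 1R1, 1R2, 2R2
Complete open branch: satisfiable in T, hence also in K (this T-model is also a K-model).
S4-tableau for the formula:
1. not (Dia Dia not a implies Dia not a) and not (b and not c), 0
2. not (Dia Dia not a implies Dia not a), 0
3. not (b and not c), 0
4. Dia Dia not a, 0
5. not Dia not a, 0
6. a, 0
7. c, 0
8. Dia not a, 1
9. a, 1
10. not a, 2
11. a, 2
Accessibility: 0R0, 0R1, 0R2, 1R1, 1R2, 2R2
Branch closes: a and not a both at 2.
Every branch closes (one shown): unsatisfiable in S4, hence also in S5 (every S5-frame is an S4-frame).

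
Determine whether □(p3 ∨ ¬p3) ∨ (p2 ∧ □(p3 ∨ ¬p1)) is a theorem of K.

Tableau for the negation ¬(□(p3 ∨ ¬p3) ∨ (p2 ∧ □(p3 ∨ ¬p1))):
1. ¬(□(p3 ∨ ¬p3) ∨ (p2 ∧ □(p3 ∨ ¬p1))), w0
2. ¬□(p3 ∨ ¬p3), w0
3. ¬(p2 ∧ □(p3 ∨ ¬p1)), w0
4. ¬□(p3 ∨ ¬p1), w0
5. ¬(p3 ∨ ¬p3), w1
6. ¬p3, w1
7. p3, w1
Accessibility: w0Rw1
Branch closes: p3 and ¬p3 both at w1.
Every branch of the negation's tableau closes; the branch above is one of them.

Valid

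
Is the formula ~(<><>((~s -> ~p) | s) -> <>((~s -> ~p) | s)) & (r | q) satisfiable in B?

1. ~(<><>((~s -> ~p) | s) -> <>((~s -> ~p) | s)) & (r | q), u
2. ~(<><>((~s -> ~p) | s) -> <>((~s -> ~p) | s)), u   [&-rule on 1]
3. r | q, u   [&-rule on 1]
4. <><>((~s -> ~p) | s), u   [~->-rule on 2]
5. ~<>((~s -> ~p) | s), u   [~->-rule on 2]
6. ~((~s -> ~p) | s), u   [~<>-rule on 5 via uRu]
7. ~(~s -> ~p), u   [~|-rule on 6]
8. ~s, u   [~|-rule on 6]
9. p, u   [~->-rule on 7]
10. q, u   [|-rule on 3 (branches; this branch)]
11. <>((~s -> ~p) | s), v   [<>-rule on 4: fresh world v, uRv]
12. ~((~s -> ~p) | s), v   [~<>-rule on 5 via uRv]
13. ~(~s -> ~p), v   [~|-rule on 12]
14. ~s, v   [~|-rule on 12]
15. p, v   [~->-rule on 13]
16. (~s -> ~p) | s, w   [<>-rule on 11: fresh world w, vRw]
17. s, w   [|-rule on 16 (branches; this branch)]
Accessibility: uRu, uRv, vRu, vRv, vRw, wRv, wRw

Yes, satisfiable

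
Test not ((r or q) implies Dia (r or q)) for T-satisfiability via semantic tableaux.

Unsatisfiable

1. not ((r or q) implies Dia (r or q)), u
2. r or q, u
3. not Dia (r or q), u
4. not (r or q), u
5. not r, u
6. not q, u
7. q, u
Accessibility: uRu
Branch closes: q and not q both at u.
All branches of the tableau close; one closing branch shown above.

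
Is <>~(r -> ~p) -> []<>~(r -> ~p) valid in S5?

Tableau for the negation ~(<>~(r -> ~p) -> []<>~(r -> ~p)):
1. ~(<>~(r -> ~p) -> []<>~(r -> ~p)), 0
2. <>~(r -> ~p), 0
3. ~[]<>~(r -> ~p), 0
4. ~(r -> ~p), 1
5. r, 1
6. p, 1
7. ~<>~(r -> ~p), 2
8. r -> ~p, 0
9. r -> ~p, 1
10. r -> ~p, 2
11. ~p, 0
12. ~p, 1
Accessibility: 0R0, 0R1, 0R2, 1R0, 1R1, 1R2, 2R0, 2R1, 2R2
Branch closes: p and ~p both at 1.
All branches of the negation close; one closing branch shown above.

Valid in S5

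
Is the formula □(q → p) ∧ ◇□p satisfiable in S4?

Yes, satisfiable

1. □(q → p) ∧ ◇□p, 0
2. □(q → p), 0
3. ◇□p, 0
4. q → p, 0
5. p, 0
6. □p, 1
7. q → p, 1
8. p, 1
Accessibility: 0R0, 0R1, 1R1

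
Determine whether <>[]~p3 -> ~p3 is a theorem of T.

Tableau for the negation ~(<>[]~p3 -> ~p3):
1. ~(<>[]~p3 -> ~p3), u
2. <>[]~p3, u   [~->-rule on 1]
3. p3, u   [~->-rule on 1]
4. []~p3, v   [<>-rule on 2: fresh world v, uRv]
5. ~p3, v   [[]-rule on 4 via vRv]
Accessibility: uRu, uRv, vRv
The negation has an open branch (countermodel exists).

No, not valid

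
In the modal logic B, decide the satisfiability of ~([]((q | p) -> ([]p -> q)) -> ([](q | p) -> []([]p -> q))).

Unsatisfiable (every branch closes)

1. ~([]((q | p) -> ([]p -> q)) -> ([](q | p) -> []([]p -> q))), w0
2. []((q | p) -> ([]p -> q)), w0
3. ~([](q | p) -> []([]p -> q)), w0
4. [](q | p), w0
5. ~[]([]p -> q), w0
6. (q | p) -> ([]p -> q), w0
7. q | p, w0
8. []p -> q, w0
9. q, w0
10. ~[]p, w0
11. ~([]p -> q), w1
12. []p, w1
13. ~q, w1
14. (q | p) -> ([]p -> q), w1
15. q | p, w1
16. p, w0
17. p, w1
18. []p -> q, w1
19. ~[]p, w1
20. ~p, w2
21. (q | p) -> ([]p -> q), w2
22. q | p, w2
23. []p -> q, w2
24. q, w2
25. ~p, w3
26. p, w3
Accessibility: w0Rw0, w0Rw1, w0Rw2, w1Rw0, w1Rw1, w1Rw3, w2Rw0, w2Rw2, w3Rw1, w3Rw3
Branch closes: p and ~p both at w3.
All branches of the tableau close; one closing branch shown above.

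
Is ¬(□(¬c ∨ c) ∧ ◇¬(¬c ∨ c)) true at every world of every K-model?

Valid

Tableau for the negation □(¬c ∨ c) ∧ ◇¬(¬c ∨ c):
1. □(¬c ∨ c) ∧ ◇¬(¬c ∨ c), 0
2. □(¬c ∨ c), 0   [∧-rule on 1]
3. ◇¬(¬c ∨ c), 0   [∧-rule on 1]
4. ¬(¬c ∨ c), 1   [◇-rule on 3: fresh world 1, 0R1]
5. c, 1   [¬∨-rule on 4]
6. ¬c, 1   [¬∨-rule on 4]
Accessibility: 0R1
Branch closes: c and ¬c both at 1.
All branches of the negation close; one closing branch shown above.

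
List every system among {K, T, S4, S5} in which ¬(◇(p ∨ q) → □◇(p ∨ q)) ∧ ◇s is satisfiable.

K, T, S4

S5-tableau for the formula:
1. ¬(◇(p ∨ q) → □◇(p ∨ q)) ∧ ◇s, u
2. ¬(◇(p ∨ q) → □◇(p ∨ q)), u
3. ◇s, u
4. ◇(p ∨ q), u
5. ¬□◇(p ∨ q), u
6. s, v
7. p ∨ q, w
8. q, w
9. ¬◇(p ∨ q), x
10. ¬(p ∨ q), u
11. ¬p, u
12. ¬q, u
13. ¬(p ∨ q), v
14. ¬p, v
15. ¬q, v
16. ¬(p ∨ q), w
17. ¬p, w
18. ¬q, w
Accessibility: uRu, uRv, uRw, uRx, vRu, vRv, vRw, vRx, wRu, wRv, wRw, wRx, xRu, xRv, xRw, xRx
Branch closes: q and ¬q both at w.
Every branch closes (one shown): unsatisfiable in S5.
S4-tableau for the formula:
1. ¬(◇(p ∨ q) → □◇(p ∨ q)) ∧ ◇s, u
2. ¬(◇(p ∨ q) → □◇(p ∨ q)), u
3. ◇s, u
4. ◇(p ∨ q), u
5. ¬□◇(p ∨ q), u
6. s, v
7. p ∨ q, w
8. q, w
9. ¬◇(p ∨ q), x
10. ¬(p ∨ q), x
11. ¬p, x
12. ¬q, x
Accessibility: uRu, uRv, uRw, uRx, vRv, wRw, xRx
Complete open branch: satisfiable in S4, hence also in K, T (this S4-model is also a K-model and a T-model).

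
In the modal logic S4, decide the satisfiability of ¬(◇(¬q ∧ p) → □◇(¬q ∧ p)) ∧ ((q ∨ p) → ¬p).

Satisfiable

1. ¬(◇(¬q ∧ p) → □◇(¬q ∧ p)) ∧ ((q ∨ p) → ¬p), w0
2. ¬(◇(¬q ∧ p) → □◇(¬q ∧ p)), w0
3. (q ∨ p) → ¬p, w0
4. ◇(¬q ∧ p), w0
5. ¬□◇(¬q ∧ p), w0
6. ¬p, w0
7. ¬q ∧ p, w1
8. ¬q, w1
9. p, w1
10. ¬◇(¬q ∧ p), w2
11. ¬(¬q ∧ p), w2
12. ¬p, w2
Accessibility: w0Rw0, w0Rw1, w0Rw2, w1Rw1, w2Rw2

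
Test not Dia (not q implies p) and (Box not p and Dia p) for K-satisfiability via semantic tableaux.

Unsatisfiable

1. not Dia (not q implies p) and (Box not p and Dia p), 0
2. not Dia (not q implies p), 0   [and-rule on 1]
3. Box not p and Dia p, 0   [and-rule on 1]
4. Box not p, 0   [and-rule on 3]
5. Dia p, 0   [and-rule on 3]
6. p, 1   [Dia-rule on 5: fresh world 1, 0R1]
7. not (not q implies p), 1   [neg-Dia-rule on 2 via 0R1]
8. not q, 1   [neg-implies-rule on 7]
9. not p, 1   [neg-implies-rule on 7]
Accessibility: 0R1
Branch closes: p and not p both at 1.
(One branch shown.) All branches close.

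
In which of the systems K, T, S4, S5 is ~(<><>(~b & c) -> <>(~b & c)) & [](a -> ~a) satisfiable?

S4-tableau for the formula:
1. ~(<><>(~b & c) -> <>(~b & c)) & [](a -> ~a), w0
2. ~(<><>(~b & c) -> <>(~b & c)), w0   [&-rule on 1]
3. [](a -> ~a), w0   [&-rule on 1]
4. <><>(~b & c), w0   [~->-rule on 2]
5. ~<>(~b & c), w0   [~->-rule on 2]
6. a -> ~a, w0   [[]-rule on 3 via w0Rw0]
7. ~(~b & c), w0   [~<>-rule on 5 via w0Rw0]
8. ~a, w0   [->-rule on 6 (branches; this branch)]
9. ~c, w0   [~&-rule on 7 (branches; this branch)]
10. <>(~b & c), w1   [<>-rule on 4: fresh world w1, w0Rw1]
11. a -> ~a, w1   [[]-rule on 3 via w0Rw1]
12. ~(~b & c), w1   [~<>-rule on 5 via w0Rw1]
13. ~a, w1   [->-rule on 11 (branches; this branch)]
14. ~c, w1   [~&-rule on 12 (branches; this branch)]
15. ~b & c, w2   [<>-rule on 10: fresh world w2, w1Rw2]
16. ~b, w2   [&-rule on 15]
17. c, w2   [&-rule on 15]
18. a -> ~a, w2   [[]-rule on 3 via w0Rw2]
19. ~(~b & c), w2   [~<>-rule on 5 via w0Rw2]
20. ~a, w2   [->-rule on 18 (branches; this branch)]
21. ~c, w2   [~&-rule on 19 (branches; this branch)]
Accessibility: w0Rw0, w0Rw1, w0Rw2, w1Rw1, w1Rw2, w2Rw2
Branch closes: c and ~c both at w2.
Every branch closes (one shown): unsatisfiable in S4, hence also in S5 (every S5-frame is an S4-frame).
T-tableau for the formula:
1. ~(<><>(~b & c) -> <>(~b & c)) & [](a -> ~a), w0
2. ~(<><>(~b & c) -> <>(~b & c)), w0   [&-rule on 1]
3. [](a -> ~a), w0   [&-rule on 1]
4. <><>(~b & c), w0   [~->-rule on 2]
5. ~<>(~b & c), w0   [~->-rule on 2]
6. a -> ~a, w0   [[]-rule on 3 via w0Rw0]
7. ~(~b & c), w0   [~<>-rule on 5 via w0Rw0]
8. ~a, w0   [->-rule on 6 (branches; this branch)]
9. ~c, w0   [~&-rule on 7 (branches; this branch)]
10. <>(~b & c), w1   [<>-rule on 4: fresh world w1, w0Rw1]
11. a -> ~a, w1   [[]-rule on 3 via w0Rw1]
12. ~(~b & c), w1   [~<>-rule on 5 via w0Rw1]
13. ~a, w1   [->-rule on 11 (branches; this branch)]
14. ~c, w1   [~&-rule on 12 (branches; this branch)]
15. ~b & c, w2   [<>-rule on 10: fresh world w2, w1Rw2]
16. ~b, w2   [&-rule on 15]
17. c, w2   [&-rule on 15]
Accessibility: w0Rw0, w0Rw1, w1Rw1, w1Rw2, w2Rw2
Complete open branch: satisfiable in T, hence also in K (this T-model is also a K-model).

K, T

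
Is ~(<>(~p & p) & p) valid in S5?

Valid

Tableau for the negation <>(~p & p) & p:
1. <>(~p & p) & p, u
2. <>(~p & p), u   [&-rule on 1]
3. p, u   [&-rule on 1]
4. ~p & p, v   [<>-rule on 2: fresh world v, uRv]
5. ~p, v   [&-rule on 4]
6. p, v   [&-rule on 4]
Accessibility: uRu, uRv, vRu, vRv
Branch closes: p and ~p both at v.
Every branch of the negation's tableau closes; the branch above is one of them.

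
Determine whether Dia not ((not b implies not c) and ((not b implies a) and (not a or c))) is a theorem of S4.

Tableau for the negation not Dia not ((not b implies not c) and ((not b implies a) and (not a or c))):
1. not Dia not ((not b implies not c) and ((not b implies a) and (not a or c))), w0
2. (not b implies not c) and ((not b implies a) and (not a or c)), w0
3. not b implies not c, w0
4. (not b implies a) and (not a or c), w0
5. not b implies a, w0
6. not a or c, w0
7. not c, w0
8. b, w0
9. not a, w0
Accessibility: w0Rw0
The negation has an open branch (countermodel exists).

No, not valid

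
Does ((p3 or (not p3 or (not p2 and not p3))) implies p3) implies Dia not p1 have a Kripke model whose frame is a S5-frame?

Satisfiable

1. ((p3 or (not p3 or (not p2 and not p3))) implies p3) implies Dia not p1, 0
2. Dia not p1, 0
3. not p1, 1
Accessibility: 0R0, 0R1, 1R0, 1R1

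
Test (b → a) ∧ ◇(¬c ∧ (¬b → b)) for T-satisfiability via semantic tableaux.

1. (b → a) ∧ ◇(¬c ∧ (¬b → b)), 0
2. b → a, 0   [∧-rule on 1]
3. ◇(¬c ∧ (¬b → b)), 0   [∧-rule on 1]
4. a, 0   [→-rule on 2 (branches; this branch)]
5. ¬c ∧ (¬b → b), 1   [◇-rule on 3: fresh world 1, 0R1]
6. ¬c, 1   [∧-rule on 5]
7. ¬b → b, 1   [∧-rule on 5]
8. b, 1   [→-rule on 7 (branches; this branch)]
Accessibility: 0R0, 0R1, 1R1

Satisfiable (open branch found)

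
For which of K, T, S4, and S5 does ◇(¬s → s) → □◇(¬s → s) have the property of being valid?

S5-tableau for the negation ¬(◇(¬s → s) → □◇(¬s → s)):
1. ¬(◇(¬s → s) → □◇(¬s → s)), 0
2. ◇(¬s → s), 0
3. ¬□◇(¬s → s), 0
4. ¬s → s, 1
5. s, 1
6. ¬◇(¬s → s), 2
7. ¬(¬s → s), 0
8. ¬s, 0
9. ¬(¬s → s), 1
10. ¬s, 1
Accessibility: 0R0, 0R1, 0R2, 1R0, 1R1, 1R2, 2R0, 2R1, 2R2
Branch closes: s and ¬s both at 1.
Every branch closes (one shown): valid in S5.
S4-tableau for the negation ¬(◇(¬s → s) → □◇(¬s → s)):
1. ¬(◇(¬s → s) → □◇(¬s → s)), 0
2. ◇(¬s → s), 0
3. ¬□◇(¬s → s), 0
4. ¬s → s, 1
5. s, 1
6. ¬◇(¬s → s), 2
7. ¬(¬s → s), 2
8. ¬s, 2
Accessibility: 0R0, 0R1, 0R2, 1R1, 2R2
Complete open branch: countermodel on an S4-frame, so not valid in S4, nor in K, T (the same frame is also a K-frame and a T-frame).

S5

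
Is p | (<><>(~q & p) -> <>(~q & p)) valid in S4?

Valid

Tableau for the negation ~(p | (<><>(~q & p) -> <>(~q & p))):
1. ~(p | (<><>(~q & p) -> <>(~q & p))), u
2. ~p, u
3. ~(<><>(~q & p) -> <>(~q & p)), u
4. <><>(~q & p), u
5. ~<>(~q & p), u
6. ~(~q & p), u
7. <>(~q & p), v
8. ~(~q & p), v
9. ~p, v
10. ~q & p, w
11. ~q, w
12. p, w
13. ~(~q & p), w
14. ~p, w
Accessibility: uRu, uRv, uRw, vRv, vRw, wRw
Branch closes: p and ~p both at w.
Every branch of the negation's tableau closes; the branch above is one of them.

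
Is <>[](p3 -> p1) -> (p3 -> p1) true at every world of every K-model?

Tableau for the negation ~(<>[](p3 -> p1) -> (p3 -> p1)):
1. ~(<>[](p3 -> p1) -> (p3 -> p1)), 0
2. <>[](p3 -> p1), 0   [~->-rule on 1]
3. ~(p3 -> p1), 0   [~->-rule on 1]
4. p3, 0   [~->-rule on 3]
5. ~p1, 0   [~->-rule on 3]
6. [](p3 -> p1), 1   [<>-rule on 2: fresh world 1, 0R1]
Accessibility: 0R1
The negation has an open branch (countermodel exists).

Not valid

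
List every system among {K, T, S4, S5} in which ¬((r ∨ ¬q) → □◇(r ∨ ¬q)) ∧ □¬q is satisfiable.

T-tableau for the formula:
1. ¬((r ∨ ¬q) → □◇(r ∨ ¬q)) ∧ □¬q, 0
2. ¬((r ∨ ¬q) → □◇(r ∨ ¬q)), 0
3. □¬q, 0
4. r ∨ ¬q, 0
5. ¬□◇(r ∨ ¬q), 0
6. ¬q, 0
7. ¬◇(r ∨ ¬q), 1
8. ¬q, 1
9. ¬(r ∨ ¬q), 1
10. ¬r, 1
11. q, 1
Accessibility: 0R0, 0R1, 1R1
Branch closes: q and ¬q both at 1.
Every branch closes (one shown): unsatisfiable in T, hence also in S4, S5 (every S4/S5-frame is a T-frame).
K-tableau for the formula:
1. ¬((r ∨ ¬q) → □◇(r ∨ ¬q)) ∧ □¬q, 0
2. ¬((r ∨ ¬q) → □◇(r ∨ ¬q)), 0
3. □¬q, 0
4. r ∨ ¬q, 0
5. ¬□◇(r ∨ ¬q), 0
6. ¬q, 0
7. ¬◇(r ∨ ¬q), 1
8. ¬q, 1
Accessibility: 0R1
Complete open branch: satisfiable in K.

K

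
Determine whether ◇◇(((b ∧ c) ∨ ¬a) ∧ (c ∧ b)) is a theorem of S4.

Not valid

Tableau for the negation ¬◇◇(((b ∧ c) ∨ ¬a) ∧ (c ∧ b)):
1. ¬◇◇(((b ∧ c) ∨ ¬a) ∧ (c ∧ b)), w0
2. ¬◇(((b ∧ c) ∨ ¬a) ∧ (c ∧ b)), w0
3. ¬(((b ∧ c) ∨ ¬a) ∧ (c ∧ b)), w0
4. ¬(c ∧ b), w0
5. ¬b, w0
Accessibility: w0Rw0
The negation has an open branch (countermodel exists).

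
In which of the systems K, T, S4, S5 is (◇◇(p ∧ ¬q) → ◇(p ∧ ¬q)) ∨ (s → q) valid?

S4, S5

T-tableau for the negation ¬((◇◇(p ∧ ¬q) → ◇(p ∧ ¬q)) ∨ (s → q)):
1. ¬((◇◇(p ∧ ¬q) → ◇(p ∧ ¬q)) ∨ (s → q)), w0
2. ¬(◇◇(p ∧ ¬q) → ◇(p ∧ ¬q)), w0   [¬∨-rule on 1]
3. ¬(s → q), w0   [¬∨-rule on 1]
4. ◇◇(p ∧ ¬q), w0   [¬→-rule on 2]
5. ¬◇(p ∧ ¬q), w0   [¬→-rule on 2]
6. s, w0   [¬→-rule on 3]
7. ¬q, w0   [¬→-rule on 3]
8. ¬(p ∧ ¬q), w0   [¬◇-rule on 5 via w0Rw0]
9. ¬p, w0   [¬∧-rule on 8 (branches; this branch)]
10. ◇(p ∧ ¬q), w1   [◇-rule on 4: fresh world w1, w0Rw1]
11. ¬(p ∧ ¬q), w1   [¬◇-rule on 5 via w0Rw1]
12. q, w1   [¬∧-rule on 11 (branches; this branch)]
13. p ∧ ¬q, w2   [◇-rule on 10: fresh world w2, w1Rw2]
14. p, w2   [∧-rule on 13]
15. ¬q, w2   [∧-rule on 13]
Accessibility: w0Rw0, w0Rw1, w1Rw1, w1Rw2, w2Rw2
Complete open branch: countermodel on a T-frame, so not valid in T, nor in K (the same frame is also a K-frame).
S4-tableau for the negation ¬((◇◇(p ∧ ¬q) → ◇(p ∧ ¬q)) ∨ (s → q)):
1. ¬((◇◇(p ∧ ¬q) → ◇(p ∧ ¬q)) ∨ (s → q)), w0
2. ¬(◇◇(p ∧ ¬q) → ◇(p ∧ ¬q)), w0   [¬∨-rule on 1]
3. ¬(s → q), w0   [¬∨-rule on 1]
4. ◇◇(p ∧ ¬q), w0   [¬→-rule on 2]
5. ¬◇(p ∧ ¬q), w0   [¬→-rule on 2]
6. s, w0   [¬→-rule on 3]
7. ¬q, w0   [¬→-rule on 3]
8. ¬(p ∧ ¬q), w0   [¬◇-rule on 5 via w0Rw0]
9. ¬p, w0   [¬∧-rule on 8 (branches; this branch)]
10. ◇(p ∧ ¬q), w1   [◇-rule on 4: fresh world w1, w0Rw1]
11. ¬(p ∧ ¬q), w1   [¬◇-rule on 5 via w0Rw1]
12. q, w1   [¬∧-rule on 11 (branches; this branch)]
13. p ∧ ¬q, w2   [◇-rule on 10: fresh world w2, w1Rw2]
14. p, w2   [∧-rule on 13]
15. ¬q, w2   [∧-rule on 13]
16. ¬(p ∧ ¬q), w2   [¬◇-rule on 5 via w0Rw2]
17. q, w2   [¬∧-rule on 16 (branches; this branch)]
Accessibility: w0Rw0, w0Rw1, w0Rw2, w1Rw1, w1Rw2, w2Rw2
Branch closes: q and ¬q both at w2.
Every branch closes (one shown): valid in S4, hence also in S5 (every theorem of S4 is a theorem of S5).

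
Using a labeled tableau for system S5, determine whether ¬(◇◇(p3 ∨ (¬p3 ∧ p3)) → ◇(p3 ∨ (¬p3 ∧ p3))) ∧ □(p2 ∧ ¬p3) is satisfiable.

1. ¬(◇◇(p3 ∨ (¬p3 ∧ p3)) → ◇(p3 ∨ (¬p3 ∧ p3))) ∧ □(p2 ∧ ¬p3), u
2. ¬(◇◇(p3 ∨ (¬p3 ∧ p3)) → ◇(p3 ∨ (¬p3 ∧ p3))), u   [∧-rule on 1]
3. □(p2 ∧ ¬p3), u   [∧-rule on 1]
4. ◇◇(p3 ∨ (¬p3 ∧ p3)), u   [¬→-rule on 2]
5. ¬◇(p3 ∨ (¬p3 ∧ p3)), u   [¬→-rule on 2]
6. p2 ∧ ¬p3, u   [□-rule on 3 via uRu]
7. p2, u   [∧-rule on 6]
8. ¬p3, u   [∧-rule on 6]
9. ¬(p3 ∨ (¬p3 ∧ p3)), u   [¬◇-rule on 5 via uRu]
10. ¬(¬p3 ∧ p3), u   [¬∨-rule on 9]
11. ◇(p3 ∨ (¬p3 ∧ p3)), v   [◇-rule on 4: fresh world v, uRv]
12. p2 ∧ ¬p3, v   [□-rule on 3 via uRv]
13. p2, v   [∧-rule on 12]
14. ¬p3, v   [∧-rule on 12]
15. ¬(p3 ∨ (¬p3 ∧ p3)), v   [¬◇-rule on 5 via uRv]
16. ¬(¬p3 ∧ p3), v   [¬∨-rule on 15]
17. p3 ∨ (¬p3 ∧ p3), w   [◇-rule on 11: fresh world w, vRw]
18. p2 ∧ ¬p3, w   [□-rule on 3 via uRw]
19. p2, w   [∧-rule on 18]
20. ¬p3, w   [∧-rule on 18]
21. ¬(p3 ∨ (¬p3 ∧ p3)), w   [¬◇-rule on 5 via uRw]
22. ¬(¬p3 ∧ p3), w   [¬∨-rule on 21]
23. ¬p3 ∧ p3, w   [∨-rule on 17 (branches; this branch)]
24. p3, w   [∧-rule on 23]
Accessibility: uRu, uRv, uRw, vRu, vRv, vRw, wRu, wRv, wRw
Branch closes: p3 and ¬p3 both at w.
All branches of the tableau close; one closing branch shown above.

No, unsatisfiable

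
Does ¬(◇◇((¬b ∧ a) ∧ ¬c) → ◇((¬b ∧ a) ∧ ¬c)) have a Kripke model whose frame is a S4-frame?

No, unsatisfiable

1. ¬(◇◇((¬b ∧ a) ∧ ¬c) → ◇((¬b ∧ a) ∧ ¬c)), u
2. ◇◇((¬b ∧ a) ∧ ¬c), u   [¬→-rule on 1]
3. ¬◇((¬b ∧ a) ∧ ¬c), u   [¬→-rule on 1]
4. ¬((¬b ∧ a) ∧ ¬c), u   [¬◇-rule on 3 via uRu]
5. ¬(¬b ∧ a), u   [¬∧-rule on 4 (branches; this branch)]
6. ¬a, u   [¬∧-rule on 5 (branches; this branch)]
7. ◇((¬b ∧ a) ∧ ¬c), v   [◇-rule on 2: fresh world v, uRv]
8. ¬((¬b ∧ a) ∧ ¬c), v   [¬◇-rule on 3 via uRv]
9. ¬(¬b ∧ a), v   [¬∧-rule on 8 (branches; this branch)]
10. ¬a, v   [¬∧-rule on 9 (branches; this branch)]
11. (¬b ∧ a) ∧ ¬c, w   [◇-rule on 7: fresh world w, vRw]
12. ¬b ∧ a, w   [∧-rule on 11]
13. ¬c, w   [∧-rule on 11]
14. ¬b, w   [∧-rule on 12]
15. a, w   [∧-rule on 12]
16. ¬((¬b ∧ a) ∧ ¬c), w   [¬◇-rule on 3 via uRw]
17. ¬(¬b ∧ a), w   [¬∧-rule on 16 (branches; this branch)]
18. ¬a, w   [¬∧-rule on 17 (branches; this branch)]
Accessibility: uRu, uRv, uRw, vRv, vRw, wRw
Branch closes: a and ¬a both at w.
(One branch shown.) All branches close.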